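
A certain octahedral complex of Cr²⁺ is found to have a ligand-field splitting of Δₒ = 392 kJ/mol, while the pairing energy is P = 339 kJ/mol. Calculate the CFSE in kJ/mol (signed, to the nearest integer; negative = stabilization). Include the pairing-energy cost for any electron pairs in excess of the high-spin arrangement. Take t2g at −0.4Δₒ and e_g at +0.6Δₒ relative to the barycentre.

Cr sits in group 6; removing 2 electrons leaves Cr²⁺ with 6 − 2 = 4 d electrons.
Here Δₒ > P (392 > 339), so the low-spin state is favoured.
Filling d⁴ accordingly: t2g^4 e_g^0.
Orbital CFSE = -1.6Δₒ = -1.6 × 392 = -627 kJ/mol.
Excess pairs vs high-spin: 1 − 0 = 1; pairing cost = +339 kJ/mol.
Net CFSE = -627 + 339 = -288 kJ/mol.

-288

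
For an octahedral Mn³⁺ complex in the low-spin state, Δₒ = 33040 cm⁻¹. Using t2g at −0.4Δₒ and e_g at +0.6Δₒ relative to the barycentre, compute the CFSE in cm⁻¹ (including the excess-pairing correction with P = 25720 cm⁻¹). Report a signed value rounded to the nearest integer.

Group 7 minus oxidation state +3 gives a d⁴ configuration for Mn³⁺.
Configuration: t2g^4 e_g^0.
CFSE(orbital) = 4×(-0.4Δₒ) + 0×(0.6Δₒ) = -1.6Δₒ; with Δₒ = 33040 cm⁻¹ that is -52864 cm⁻¹.
High-spin d⁴ would be t2g^3 e_g^1 with 0 pairs; low-spin has 1, so 1 excess pair costs +1P = +25720 cm⁻¹.
Net CFSE = -52864 + 25720 = -27144 cm⁻¹.

-27144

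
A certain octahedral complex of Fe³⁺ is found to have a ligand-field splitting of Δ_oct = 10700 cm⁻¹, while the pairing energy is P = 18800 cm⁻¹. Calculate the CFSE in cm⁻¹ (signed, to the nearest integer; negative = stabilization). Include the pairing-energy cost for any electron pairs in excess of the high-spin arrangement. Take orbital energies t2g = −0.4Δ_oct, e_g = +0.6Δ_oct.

0

Fe sits in group 8; removing 3 electrons leaves Fe³⁺ with 8 − 3 = 5 d electrons.
Since Δ_oct = 10700 cm⁻¹ < P = 18800 cm⁻¹, the complex adopts the high-spin configuration.
Filling d⁵ accordingly: t2g^3 e_g^2.
Orbital CFSE = 0.0Δ_oct = 0.0 × 10700 = 0 cm⁻¹.
High-spin has no excess pairs, so no pairing correction applies.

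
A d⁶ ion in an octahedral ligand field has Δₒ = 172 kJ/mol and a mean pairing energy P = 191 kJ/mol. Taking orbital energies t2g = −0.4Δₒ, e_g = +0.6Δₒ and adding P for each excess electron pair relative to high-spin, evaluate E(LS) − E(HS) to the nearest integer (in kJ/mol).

High-spin d⁶ fills as t2g^4 e_g^2 with CFSE 4(−0.4) + 2(+0.6) = -0.4Δₒ = -69 kJ/mol.
Low-spin t2g^6 e_g^0 gives -2.4Δₒ = -413 kJ/mol, but forming 2 extra pairs costs 2P = 382 kJ/mol, so E(LS) = -413 + 382 = -31 kJ/mol.
The difference is -31 − (-69) = 38 kJ/mol, so high-spin lies lower.

38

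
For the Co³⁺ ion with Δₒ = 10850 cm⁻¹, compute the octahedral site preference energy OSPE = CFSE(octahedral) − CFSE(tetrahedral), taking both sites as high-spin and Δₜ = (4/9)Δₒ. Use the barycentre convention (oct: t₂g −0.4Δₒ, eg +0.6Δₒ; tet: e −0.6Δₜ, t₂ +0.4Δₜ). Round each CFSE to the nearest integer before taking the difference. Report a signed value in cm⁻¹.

-1447

Co³⁺: group 9, so d-count = 9 − 3 = 6.
Octahedral (high-spin): t₂g⁴ eg², CFSE = 4(−0.4) + 2(+0.6) = -0.4Δₒ = -0.4 × 10850 = -4340 cm⁻¹.
Tetrahedral e³ t₂³ gives -0.6Δₜ = -0.6 × (4/9) × 10850 = -2893 cm⁻¹.
OSPE = -4340 − (-2893) = -1447 cm⁻¹.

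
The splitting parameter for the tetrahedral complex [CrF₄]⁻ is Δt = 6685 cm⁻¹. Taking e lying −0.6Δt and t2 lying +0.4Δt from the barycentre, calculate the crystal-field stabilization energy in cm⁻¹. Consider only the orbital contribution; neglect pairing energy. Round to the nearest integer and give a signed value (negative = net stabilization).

-5348

Each F⁻ contributes -1; 4 × (-1) = -4. With overall charge -1, Cr is in the +3 oxidation state.
Cr sits in group 6; removing 3 electrons leaves Cr³⁺ with 6 − 3 = 3 d electrons.
Tetrahedral fields are weak (Δₜ ≈ 4/9 Δₒ), so electrons fill high-spin.
Electron filling gives e^2 t2^1.
The orbital stabilization is -0.8Δt = -0.8 × 6685 = -5348 cm⁻¹.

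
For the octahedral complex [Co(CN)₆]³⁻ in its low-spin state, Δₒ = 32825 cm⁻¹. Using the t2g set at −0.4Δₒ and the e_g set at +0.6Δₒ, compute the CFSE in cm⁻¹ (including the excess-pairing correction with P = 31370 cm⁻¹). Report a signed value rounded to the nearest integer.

Each CN⁻ contributes -1; 6 × (-1) = -6. With overall charge -3, Co is in the +3 oxidation state.
Co sits in group 9; removing 3 electrons leaves Co³⁺ with 9 − 3 = 6 d electrons.
Electron filling gives t2g^6 e_g^0.
CFSE(orbital) = 6×(-0.4Δₒ) + 0×(0.6Δₒ) = -2.4Δₒ; with Δₒ = 32825 cm⁻¹ that is -78780 cm⁻¹.
Relative to high-spin t2g^4 e_g^2 (1 paired), the low-spin configuration has 2 additional pairs, contributing +2 × 31370 = +62740 cm⁻¹.
Net CFSE = -78780 + 62740 = -16040 cm⁻¹.

-16040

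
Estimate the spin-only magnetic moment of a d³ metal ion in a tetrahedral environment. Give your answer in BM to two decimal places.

Tetrahedral fields are weak (Δₜ ≈ 4/9 Δₒ), so electrons fill high-spin.
Configuration: e^2 t2^1 → 3 unpaired electrons.
μ(spin-only) = √[3(3+2)] = √15 ≈ 3.87 BM.

3.87 BM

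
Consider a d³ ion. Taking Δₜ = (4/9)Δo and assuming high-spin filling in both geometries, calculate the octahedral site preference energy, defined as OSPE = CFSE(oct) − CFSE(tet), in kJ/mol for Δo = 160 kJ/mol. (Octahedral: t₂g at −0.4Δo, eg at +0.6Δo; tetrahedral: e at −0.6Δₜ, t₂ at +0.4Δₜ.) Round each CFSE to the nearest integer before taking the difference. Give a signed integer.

-135

In an octahedral site d³ (HS) is t₂g³ eg⁰, giving CFSE(oct) = -1.2Δo = -192 kJ/mol.
Tetrahedral e² t₂¹ gives -0.8Δₜ = -0.8 × (4/9) × 160 = -57 kJ/mol.
Subtracting, OSPE = -192 − (-57) = -135 kJ/mol.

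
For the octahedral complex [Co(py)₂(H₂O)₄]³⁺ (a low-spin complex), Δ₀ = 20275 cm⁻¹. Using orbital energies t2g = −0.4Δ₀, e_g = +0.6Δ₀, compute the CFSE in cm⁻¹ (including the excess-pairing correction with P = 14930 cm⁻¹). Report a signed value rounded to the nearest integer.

-18800

Ligand charges: 2×(+0) from py and 4×(+0) from H₂O sum to +0; with overall charge +3, Co is +3.
Co is in group 9, so Co³⁺ is d⁶ (9 − 3 = 6).
Electron filling gives t2g^6 e_g^0.
Orbital CFSE = 6(-0.4) + 0(0.6) = -2.4Δ₀ = -2.4 × 20275 = -48660 cm⁻¹.
Pairing penalty: 3 pairs vs 1 in the high-spin reference → 2 extra × P = 29860 cm⁻¹.
Overall CFSE = -48660 + 29860 = -18800 cm⁻¹.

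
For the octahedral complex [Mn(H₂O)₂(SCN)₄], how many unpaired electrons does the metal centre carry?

Ligand charges: 2×(+0) from H₂O and 4×(-1) from SCN⁻ sum to -4; with overall charge +0, Mn is +4.
Mn is in group 7, so Mn⁴⁺ is d³ (7 − 4 = 3).
Configuration: t2g^3 e_g^0, giving 3 unpaired electrons.

3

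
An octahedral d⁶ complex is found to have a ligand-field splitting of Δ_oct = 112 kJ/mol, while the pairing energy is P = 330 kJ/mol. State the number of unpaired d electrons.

4

Here Δ_oct < P (112 < 330), so the high-spin state is favoured.
Configuration: t₂g⁴ eg².
Unpaired electrons: 4.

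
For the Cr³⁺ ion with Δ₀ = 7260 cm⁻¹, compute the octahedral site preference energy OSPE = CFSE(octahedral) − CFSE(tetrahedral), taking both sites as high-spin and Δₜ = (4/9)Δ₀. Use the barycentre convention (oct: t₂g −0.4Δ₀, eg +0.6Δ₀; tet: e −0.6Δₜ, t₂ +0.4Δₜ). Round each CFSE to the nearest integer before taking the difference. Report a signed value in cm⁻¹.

Group 6 minus oxidation state +3 gives a d³ configuration for Cr³⁺.
In an octahedral site d³ (HS) is t2g^3 e_g^0, giving CFSE(oct) = -1.2Δ₀ = -8712 cm⁻¹.
Tetrahedral: e^2 t2^1, CFSE = 2(−0.6) + 1(+0.4) = -0.8Δₜ = -0.8 × (4/9) × 7260 = -2581 cm⁻¹.
OSPE = CFSE(oct) − CFSE(tet) = -8712 − (-2581) = -6131 cm⁻¹.

-6131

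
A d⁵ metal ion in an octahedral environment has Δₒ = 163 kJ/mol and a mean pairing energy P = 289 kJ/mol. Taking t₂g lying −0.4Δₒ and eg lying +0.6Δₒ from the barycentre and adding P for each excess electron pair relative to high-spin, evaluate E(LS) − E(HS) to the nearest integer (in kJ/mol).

252

In the high-spin limit (t₂g³ eg²) the orbital term is 0.0Δₒ = 0 kJ/mol, with no excess pairing.
Low-spin: t₂g⁵ eg⁰, orbital CFSE = -2.0Δₒ = -326 kJ/mol; plus 2 excess pairs × P = +578 kJ/mol; total 252 kJ/mol.
Thus E(LS) − E(HS) = 252 kJ/mol.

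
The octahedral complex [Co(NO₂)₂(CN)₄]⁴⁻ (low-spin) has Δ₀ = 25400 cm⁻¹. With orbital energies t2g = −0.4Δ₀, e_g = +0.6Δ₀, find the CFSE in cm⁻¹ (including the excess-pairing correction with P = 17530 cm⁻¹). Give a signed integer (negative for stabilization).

-28190

Ligand charges: 2×(-1) from NO₂⁻ and 4×(-1) from CN⁻ sum to -6; with overall charge -4, Co is +2.
Co is in group 9, so Co²⁺ is d⁷ (9 − 2 = 7).
The d⁷ electrons fill as t2g^6 e_g^1.
Orbital CFSE = 6(-0.4) + 1(0.6) = -1.8Δ₀ = -1.8 × 25400 = -45720 cm⁻¹.
Relative to high-spin t2g^5 e_g^2 (2 paired), the low-spin configuration has 1 additional pair, contributing +1 × 17530 = +17530 cm⁻¹.
Net CFSE = -45720 + 17530 = -28190 cm⁻¹.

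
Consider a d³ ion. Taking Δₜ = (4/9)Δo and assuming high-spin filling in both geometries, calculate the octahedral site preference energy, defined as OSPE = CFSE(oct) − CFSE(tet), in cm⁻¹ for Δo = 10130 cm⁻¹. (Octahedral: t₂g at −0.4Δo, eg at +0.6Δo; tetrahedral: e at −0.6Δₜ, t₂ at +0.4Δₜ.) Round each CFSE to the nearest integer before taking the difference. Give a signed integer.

-8554

Octahedral (high-spin): t2g^3 e_g^0, CFSE = 3(−0.4) + 0(+0.6) = -1.2Δo = -1.2 × 10130 = -12156 cm⁻¹.
Tetrahedral: e^2 t2^1, CFSE = 2(−0.6) + 1(+0.4) = -0.8Δₜ = -0.8 × (4/9) × 10130 = -3602 cm⁻¹.
Subtracting, OSPE = -12156 − (-3602) = -8554 cm⁻¹.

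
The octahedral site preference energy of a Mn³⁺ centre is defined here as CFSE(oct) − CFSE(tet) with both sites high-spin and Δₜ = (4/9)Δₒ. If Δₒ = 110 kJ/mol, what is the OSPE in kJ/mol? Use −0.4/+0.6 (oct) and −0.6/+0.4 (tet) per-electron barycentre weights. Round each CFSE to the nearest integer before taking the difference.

-46

Mn is in group 7, so Mn³⁺ is d⁴ (7 − 3 = 4).
Octahedral (high-spin): t2g^3 e_g^1, CFSE = 3(−0.4) + 1(+0.6) = -0.6Δₒ = -0.6 × 110 = -66 kJ/mol.
Tetrahedral: e^2 t2^2, CFSE = 2(−0.6) + 2(+0.4) = -0.4Δₜ = -0.4 × (4/9) × 110 = -20 kJ/mol.
Subtracting, OSPE = -66 − (-20) = -46 kJ/mol.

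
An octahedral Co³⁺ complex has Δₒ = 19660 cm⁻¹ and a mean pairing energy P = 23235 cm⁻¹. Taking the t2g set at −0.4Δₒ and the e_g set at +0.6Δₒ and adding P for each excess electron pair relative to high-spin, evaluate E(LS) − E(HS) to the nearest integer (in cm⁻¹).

Group 9 minus oxidation state +3 gives a d⁶ configuration for Co³⁺.
In the high-spin limit (t2g^4 e_g^2) the orbital term is -0.4Δₒ = -7864 cm⁻¹, with no excess pairing.
Low-spin: t2g^6 e_g^0, orbital CFSE = -2.4Δₒ = -47184 cm⁻¹; plus 2 excess pairs × P = +46470 cm⁻¹; total -714 cm⁻¹.
The difference is -714 − (-7864) = 7150 cm⁻¹, so high-spin lies lower.

7150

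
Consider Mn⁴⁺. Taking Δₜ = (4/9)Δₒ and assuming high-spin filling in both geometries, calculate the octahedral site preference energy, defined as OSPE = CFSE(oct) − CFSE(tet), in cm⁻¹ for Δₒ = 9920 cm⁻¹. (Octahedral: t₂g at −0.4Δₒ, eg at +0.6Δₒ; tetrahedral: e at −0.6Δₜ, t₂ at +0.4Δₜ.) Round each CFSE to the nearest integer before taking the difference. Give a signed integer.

Mn sits in group 7; removing 4 electrons leaves Mn⁴⁺ with 7 − 4 = 3 d electrons.
Octahedral (high-spin): t₂g³ eg⁰, CFSE = 3(−0.4) + 0(+0.6) = -1.2Δₒ = -1.2 × 9920 = -11904 cm⁻¹.
Tetrahedral e² t₂¹ gives -0.8Δₜ = -0.8 × (4/9) × 9920 = -3527 cm⁻¹.
Subtracting, OSPE = -11904 − (-3527) = -8377 cm⁻¹.

-8377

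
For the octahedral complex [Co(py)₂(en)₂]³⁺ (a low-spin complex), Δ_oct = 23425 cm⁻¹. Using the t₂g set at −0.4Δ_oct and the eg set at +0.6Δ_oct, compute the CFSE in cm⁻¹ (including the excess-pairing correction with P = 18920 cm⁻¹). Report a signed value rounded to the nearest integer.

-18380

Ligand charges: 2×(+0) from py and 2×(+0) from en sum to +0; with overall charge +3, Co is +3.
Co sits in group 9; removing 3 electrons leaves Co³⁺ with 9 − 3 = 6 d electrons.
Configuration: t₂g⁶ eg⁰.
The orbital stabilization is -2.4Δ_oct = -2.4 × 23425 = -56220 cm⁻¹.
Relative to high-spin t₂g⁴ eg² (1 paired), the low-spin configuration has 2 additional pairs, contributing +2 × 18920 = +37840 cm⁻¹.
Net CFSE = -56220 + 37840 = -18380 cm⁻¹.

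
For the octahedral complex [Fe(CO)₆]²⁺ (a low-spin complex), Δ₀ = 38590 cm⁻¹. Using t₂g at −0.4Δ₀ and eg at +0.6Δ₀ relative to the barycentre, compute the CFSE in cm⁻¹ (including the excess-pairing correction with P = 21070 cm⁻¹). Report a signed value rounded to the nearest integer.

-50476

CO is neutral, so the +2 overall charge sits on Fe: oxidation state +2.
Fe is in group 8, so Fe²⁺ is d⁶ (8 − 2 = 6).
The d⁶ electrons fill as t₂g⁶ eg⁰.
CFSE(orbital) = 6×(-0.4Δ₀) + 0×(0.6Δ₀) = -2.4Δ₀; with Δ₀ = 38590 cm⁻¹ that is -92616 cm⁻¹.
High-spin d⁶ would be t₂g⁴ eg² with 1 pair; low-spin has 3, so 2 excess pairs cost +2P = +42140 cm⁻¹.
Net CFSE = -92616 + 42140 = -50476 cm⁻¹.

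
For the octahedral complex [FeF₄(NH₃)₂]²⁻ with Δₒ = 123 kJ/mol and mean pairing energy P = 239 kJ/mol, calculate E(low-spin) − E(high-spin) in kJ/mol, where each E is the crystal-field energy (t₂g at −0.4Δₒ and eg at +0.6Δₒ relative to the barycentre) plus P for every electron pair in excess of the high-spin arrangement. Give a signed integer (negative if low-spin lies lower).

Ligand charges: 4×(-1) from F⁻ and 2×(+0) from NH₃ sum to -4; with overall charge -2, Fe is +2.
Fe is in group 8, so Fe²⁺ is d⁶ (8 − 2 = 6).
High-spin: t₂g⁴ eg², CFSE = -0.4Δₒ = -49 kJ/mol.
Low-spin: t₂g⁶ eg⁰, orbital CFSE = -2.4Δₒ = -295 kJ/mol; plus 2 excess pairs × P = +478 kJ/mol; total 183 kJ/mol.
Thus E(LS) − E(HS) = 232 kJ/mol.

232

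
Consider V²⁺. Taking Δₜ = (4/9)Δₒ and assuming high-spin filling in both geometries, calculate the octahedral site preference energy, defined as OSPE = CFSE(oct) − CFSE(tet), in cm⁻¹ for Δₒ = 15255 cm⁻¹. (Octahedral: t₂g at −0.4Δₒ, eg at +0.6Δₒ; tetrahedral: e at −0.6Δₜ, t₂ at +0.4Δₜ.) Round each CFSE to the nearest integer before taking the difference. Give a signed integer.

V²⁺: group 5, so d-count = 5 − 2 = 3.
Octahedral (high-spin): t₂g³ eg⁰, CFSE = 3(−0.4) + 0(+0.6) = -1.2Δₒ = -1.2 × 15255 = -18306 cm⁻¹.
Tetrahedral: e² t₂¹, CFSE = 2(−0.6) + 1(+0.4) = -0.8Δₜ = -0.8 × (4/9) × 15255 = -5424 cm⁻¹.
OSPE = -18306 − (-5424) = -12882 cm⁻¹.

-12882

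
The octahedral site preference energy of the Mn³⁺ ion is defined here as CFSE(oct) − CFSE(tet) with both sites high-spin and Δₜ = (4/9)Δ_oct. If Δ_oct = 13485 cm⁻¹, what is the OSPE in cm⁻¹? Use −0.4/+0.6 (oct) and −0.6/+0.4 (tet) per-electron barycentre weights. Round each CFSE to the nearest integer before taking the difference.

-5694

Group 7 minus oxidation state +3 gives a d⁴ configuration for Mn³⁺.
Octahedral (high-spin): t2g^3 e_g^1, CFSE = 3(−0.4) + 1(+0.6) = -0.6Δ_oct = -0.6 × 13485 = -8091 cm⁻¹.
Tetrahedral: e^2 t2^2, CFSE = 2(−0.6) + 2(+0.4) = -0.4Δₜ = -0.4 × (4/9) × 13485 = -2397 cm⁻¹.
OSPE = -8091 − (-2397) = -5694 cm⁻¹.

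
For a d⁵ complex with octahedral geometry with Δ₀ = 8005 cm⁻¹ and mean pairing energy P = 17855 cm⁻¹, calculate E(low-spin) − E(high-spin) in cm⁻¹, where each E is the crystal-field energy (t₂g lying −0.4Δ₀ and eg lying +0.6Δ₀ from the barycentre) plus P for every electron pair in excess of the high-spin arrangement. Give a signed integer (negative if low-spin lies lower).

19700

High-spin d⁵ fills as t₂g³ eg² with CFSE 3(−0.4) + 2(+0.6) = 0.0Δ₀ = 0 cm⁻¹.
Low-spin t₂g⁵ eg⁰ gives -2.0Δ₀ = -16010 cm⁻¹, but forming 2 extra pairs costs 2P = 35710 cm⁻¹, so E(LS) = -16010 + 35710 = 19700 cm⁻¹.
E(LS) − E(HS) = 19700 − (0) = 19700 cm⁻¹.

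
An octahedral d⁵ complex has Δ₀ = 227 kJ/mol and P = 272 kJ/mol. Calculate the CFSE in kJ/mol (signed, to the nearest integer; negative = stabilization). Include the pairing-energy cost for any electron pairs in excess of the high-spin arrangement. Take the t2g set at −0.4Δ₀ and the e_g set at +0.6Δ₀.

Δ₀ < P, so pairing is avoided: the ground state is high-spin.
That gives t2g^3 e_g^2.
Orbital CFSE = 0.0Δ₀ = 0.0 × 227 = 0 kJ/mol.
High-spin has no excess pairs, so no pairing correction applies.

0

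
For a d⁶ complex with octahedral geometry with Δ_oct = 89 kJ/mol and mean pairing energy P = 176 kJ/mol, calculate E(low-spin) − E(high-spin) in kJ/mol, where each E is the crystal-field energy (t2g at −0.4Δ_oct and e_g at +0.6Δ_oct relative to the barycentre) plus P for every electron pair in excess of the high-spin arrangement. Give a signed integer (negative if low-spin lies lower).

High-spin d⁶ fills as t2g^4 e_g^2 with CFSE 4(−0.4) + 2(+0.6) = -0.4Δ_oct = -36 kJ/mol.
For low-spin the configuration is t2g^6 e_g^0: orbital energy -2.4 × 89 = -214 kJ/mol, and 2 additional pairs relative to high-spin add 352 kJ/mol, giving 138 kJ/mol.
The difference is 138 − (-36) = 174 kJ/mol, so high-spin lies lower.

174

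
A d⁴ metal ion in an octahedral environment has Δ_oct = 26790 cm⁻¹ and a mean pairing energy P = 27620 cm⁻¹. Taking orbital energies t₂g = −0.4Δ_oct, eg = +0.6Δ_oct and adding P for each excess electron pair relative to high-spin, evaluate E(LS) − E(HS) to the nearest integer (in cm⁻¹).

830

In the high-spin limit (t₂g³ eg¹) the orbital term is -0.6Δ_oct = -16074 cm⁻¹, with no excess pairing.
Low-spin t₂g⁴ eg⁰ gives -1.6Δ_oct = -42864 cm⁻¹, but forming 1 extra pair costs 1P = 27620 cm⁻¹, so E(LS) = -42864 + 27620 = -15244 cm⁻¹.
E(LS) − E(HS) = -15244 − (-16074) = 830 cm⁻¹.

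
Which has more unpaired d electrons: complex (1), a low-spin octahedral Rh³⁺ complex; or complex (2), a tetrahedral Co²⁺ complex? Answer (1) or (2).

(2)

(1): Rh is in group 9, so Rh³⁺ is d⁶ (9 − 3 = 6); t₂g⁶ eg⁰ → 0 unpaired.
(2): Co²⁺: group 9, so d-count = 9 − 2 = 7; Tetrahedral fields are weak (Δₜ ≈ 4/9 Δₒ), so electrons fill high-spin; e⁴ t₂³ → 3 unpaired.
So (2) has more unpaired electrons.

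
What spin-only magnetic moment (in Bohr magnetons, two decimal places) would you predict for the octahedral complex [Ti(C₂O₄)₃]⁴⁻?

2.83 Bohr magnetons

Each C₂O₄²⁻ contributes -2; 3 × (-2) = -6. With overall charge -4, Ti is in the +2 oxidation state.
Group 4 minus oxidation state +2 gives a d² configuration for Ti²⁺.
For octahedral d² the high- and low-spin configurations coincide.
Configuration: t₂g² eg⁰ → 2 unpaired electrons.
μ(spin-only) = √[2(2+2)] = √8 ≈ 2.83 Bohr magnetons.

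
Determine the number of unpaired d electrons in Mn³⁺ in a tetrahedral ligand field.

4

Mn is in group 7, so Mn³⁺ is d⁴ (7 − 3 = 4).
Tetrahedral fields are weak (Δₜ ≈ 4/9 Δₒ), so electrons fill high-spin.
Configuration: e^2 t2^2, giving 4 unpaired electrons.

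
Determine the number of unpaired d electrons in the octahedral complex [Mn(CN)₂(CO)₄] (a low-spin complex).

1

Ligand charges: 2×(-1) from CN⁻ and 4×(+0) from CO sum to -2; with overall charge +0, Mn is +2.
Mn sits in group 7; removing 2 electrons leaves Mn²⁺ with 7 − 2 = 5 d electrons.
Configuration: t2g^5 e_g^0, giving 1 unpaired electron.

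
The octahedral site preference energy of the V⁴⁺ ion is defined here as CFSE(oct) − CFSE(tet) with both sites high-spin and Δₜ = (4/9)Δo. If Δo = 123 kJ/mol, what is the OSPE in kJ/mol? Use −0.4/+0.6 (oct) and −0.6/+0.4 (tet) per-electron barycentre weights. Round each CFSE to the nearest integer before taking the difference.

Group 5 minus oxidation state +4 gives a d¹ configuration for V⁴⁺.
Octahedral (high-spin): t2g^1 e_g^0, CFSE = 1(−0.4) + 0(+0.6) = -0.4Δo = -0.4 × 123 = -49 kJ/mol.
In a tetrahedral site the filling is e^1 t2^0: CFSE(tet) = -0.6Δₜ = -0.6 × (4/9)(123) = -33 kJ/mol.
Subtracting, OSPE = -49 − (-33) = -16 kJ/mol.

-16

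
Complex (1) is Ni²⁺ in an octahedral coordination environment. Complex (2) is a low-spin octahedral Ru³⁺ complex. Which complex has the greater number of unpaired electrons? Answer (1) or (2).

(1): Ni sits in group 10; removing 2 electrons leaves Ni²⁺ with 10 − 2 = 8 d electrons; t2g^6 e_g^2 → 2 unpaired.
(2): Ru³⁺: group 8, so d-count = 8 − 3 = 5; t₂g⁵ eg⁰ → 1 unpaired.
So (1) has more unpaired electrons.

(1)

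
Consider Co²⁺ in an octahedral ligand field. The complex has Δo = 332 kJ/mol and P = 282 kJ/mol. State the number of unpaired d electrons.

1

Co sits in group 9; removing 2 electrons leaves Co²⁺ with 9 − 2 = 7 d electrons.
Δo > P, so pairing is preferred: the ground state is low-spin.
Filling d⁷ accordingly: t2g^6 e_g^1.
Unpaired electrons: 1.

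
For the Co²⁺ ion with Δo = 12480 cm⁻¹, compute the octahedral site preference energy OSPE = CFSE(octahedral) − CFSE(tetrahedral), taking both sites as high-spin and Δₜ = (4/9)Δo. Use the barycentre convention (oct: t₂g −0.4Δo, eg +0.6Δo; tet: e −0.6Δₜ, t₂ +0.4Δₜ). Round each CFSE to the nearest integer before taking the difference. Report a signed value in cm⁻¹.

Co is in group 9, so Co²⁺ is d⁷ (9 − 2 = 7).
Octahedral (high-spin): t₂g⁵ eg², CFSE = 5(−0.4) + 2(+0.6) = -0.8Δo = -0.8 × 12480 = -9984 cm⁻¹.
Tetrahedral: e⁴ t₂³, CFSE = 4(−0.6) + 3(+0.4) = -1.2Δₜ = -1.2 × (4/9) × 12480 = -6656 cm⁻¹.
OSPE = -9984 − (-6656) = -3328 cm⁻¹.

-3328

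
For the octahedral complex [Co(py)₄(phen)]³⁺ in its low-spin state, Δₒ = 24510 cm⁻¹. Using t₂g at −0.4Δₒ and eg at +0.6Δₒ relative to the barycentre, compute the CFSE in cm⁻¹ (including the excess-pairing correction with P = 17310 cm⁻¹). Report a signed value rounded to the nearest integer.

-24204

Ligand charges: 4×(+0) from py and 1×(+0) from phen sum to +0; with overall charge +3, Co is +3.
Co is in group 9, so Co³⁺ is d⁶ (9 − 3 = 6).
Electron filling gives t₂g⁶ eg⁰.
The orbital stabilization is -2.4Δₒ = -2.4 × 24510 = -58824 cm⁻¹.
High-spin d⁶ would be t₂g⁴ eg² with 1 pair; low-spin has 3, so 2 excess pairs cost +2P = +34620 cm⁻¹.
Combining: -58824 + 34620 = -24204 cm⁻¹.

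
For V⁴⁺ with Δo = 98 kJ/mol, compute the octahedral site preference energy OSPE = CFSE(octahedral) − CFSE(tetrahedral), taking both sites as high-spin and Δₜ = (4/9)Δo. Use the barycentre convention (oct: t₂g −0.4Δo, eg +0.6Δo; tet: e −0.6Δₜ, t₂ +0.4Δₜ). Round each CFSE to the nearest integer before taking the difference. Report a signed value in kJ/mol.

-13

V⁴⁺: group 5, so d-count = 5 − 4 = 1.
Octahedral high-spin t₂g¹ eg⁰: CFSE = -0.4 × 98 = -39 kJ/mol.
Tetrahedral: e¹ t₂⁰, CFSE = 1(−0.6) + 0(+0.4) = -0.6Δₜ = -0.6 × (4/9) × 98 = -26 kJ/mol.
OSPE = CFSE(oct) − CFSE(tet) = -39 − (-26) = -13 kJ/mol.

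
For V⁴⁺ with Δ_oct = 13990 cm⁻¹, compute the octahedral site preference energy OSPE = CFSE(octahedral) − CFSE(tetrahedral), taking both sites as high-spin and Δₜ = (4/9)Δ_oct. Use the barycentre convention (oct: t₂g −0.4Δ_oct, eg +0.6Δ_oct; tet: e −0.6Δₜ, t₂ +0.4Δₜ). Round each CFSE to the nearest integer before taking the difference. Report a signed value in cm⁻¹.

V sits in group 5; removing 4 electrons leaves V⁴⁺ with 5 − 4 = 1 d electrons.
In an octahedral site d¹ (HS) is t2g^1 e_g^0, giving CFSE(oct) = -0.4Δ_oct = -5596 cm⁻¹.
In a tetrahedral site the filling is e^1 t2^0: CFSE(tet) = -0.6Δₜ = -0.6 × (4/9)(13990) = -3731 cm⁻¹.
OSPE = -5596 − (-3731) = -1865 cm⁻¹.

-1865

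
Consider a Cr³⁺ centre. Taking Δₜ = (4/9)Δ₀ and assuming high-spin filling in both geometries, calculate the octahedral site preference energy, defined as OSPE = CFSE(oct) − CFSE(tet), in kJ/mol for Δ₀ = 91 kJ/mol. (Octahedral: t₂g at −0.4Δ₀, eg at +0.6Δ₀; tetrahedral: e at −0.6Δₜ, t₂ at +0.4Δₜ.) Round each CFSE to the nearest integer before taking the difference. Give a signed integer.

Cr sits in group 6; removing 3 electrons leaves Cr³⁺ with 6 − 3 = 3 d electrons.
Octahedral high-spin t₂g³ eg⁰: CFSE = -1.2 × 91 = -109 kJ/mol.
In a tetrahedral site the filling is e² t₂¹: CFSE(tet) = -0.8Δₜ = -0.8 × (4/9)(91) = -32 kJ/mol.
Subtracting, OSPE = -109 − (-32) = -77 kJ/mol.

-77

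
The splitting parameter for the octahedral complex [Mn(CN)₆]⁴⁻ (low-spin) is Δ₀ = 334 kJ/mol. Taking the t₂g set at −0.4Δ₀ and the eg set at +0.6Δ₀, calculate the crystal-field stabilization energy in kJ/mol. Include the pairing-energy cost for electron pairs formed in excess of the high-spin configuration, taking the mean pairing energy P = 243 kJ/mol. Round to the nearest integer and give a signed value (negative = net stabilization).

-182

Each CN⁻ contributes -1; 6 × (-1) = -6. With overall charge -4, Mn is in the +2 oxidation state.
Mn is in group 7, so Mn²⁺ is d⁵ (7 − 2 = 5).
The d⁵ electrons fill as t₂g⁵ eg⁰.
The orbital stabilization is -2.0Δ₀ = -2.0 × 334 = -668 kJ/mol.
Pairing penalty: 2 pairs vs 0 in the high-spin reference → 2 extra × P = 486 kJ/mol.
Net CFSE = -668 + 486 = -182 kJ/mol.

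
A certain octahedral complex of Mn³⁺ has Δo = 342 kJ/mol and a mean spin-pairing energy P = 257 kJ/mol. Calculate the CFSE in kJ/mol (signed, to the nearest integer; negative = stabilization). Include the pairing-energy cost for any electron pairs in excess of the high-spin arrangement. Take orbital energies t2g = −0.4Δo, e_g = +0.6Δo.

Group 7 minus oxidation state +3 gives a d⁴ configuration for Mn³⁺.
Here Δo > P (342 > 257), so the low-spin state is favoured.
Filling d⁴ accordingly: t2g^4 e_g^0.
Orbital CFSE = -1.6Δo = -1.6 × 342 = -547 kJ/mol.
Excess pairs vs high-spin: 1 − 0 = 1; pairing cost = +257 kJ/mol.
Net CFSE = -547 + 257 = -290 kJ/mol.

-290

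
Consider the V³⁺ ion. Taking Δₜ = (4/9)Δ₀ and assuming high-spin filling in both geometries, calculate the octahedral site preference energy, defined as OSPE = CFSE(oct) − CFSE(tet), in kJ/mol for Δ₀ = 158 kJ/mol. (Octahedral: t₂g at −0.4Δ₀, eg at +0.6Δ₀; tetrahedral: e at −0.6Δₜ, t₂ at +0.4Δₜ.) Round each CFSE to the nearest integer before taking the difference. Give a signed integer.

Group 5 minus oxidation state +3 gives a d² configuration for V³⁺.
Octahedral high-spin t₂g² eg⁰: CFSE = -0.8 × 158 = -126 kJ/mol.
Tetrahedral e² t₂⁰ gives -1.2Δₜ = -1.2 × (4/9) × 158 = -84 kJ/mol.
OSPE = CFSE(oct) − CFSE(tet) = -126 − (-84) = -42 kJ/mol.

-42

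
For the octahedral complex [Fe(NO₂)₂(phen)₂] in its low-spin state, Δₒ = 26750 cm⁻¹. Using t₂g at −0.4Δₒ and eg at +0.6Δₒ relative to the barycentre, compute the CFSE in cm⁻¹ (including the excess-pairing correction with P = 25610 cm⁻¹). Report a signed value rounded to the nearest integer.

-12980

Ligand charges: 2×(-1) from NO₂⁻ and 2×(+0) from phen sum to -2; with overall charge +0, Fe is +2.
Fe²⁺: group 8, so d-count = 8 − 2 = 6.
The d⁶ electrons fill as t₂g⁶ eg⁰.
The orbital stabilization is -2.4Δₒ = -2.4 × 26750 = -64200 cm⁻¹.
Relative to high-spin t₂g⁴ eg² (1 paired), the low-spin configuration has 2 additional pairs, contributing +2 × 25610 = +51220 cm⁻¹.
Net CFSE = -64200 + 51220 = -12980 cm⁻¹.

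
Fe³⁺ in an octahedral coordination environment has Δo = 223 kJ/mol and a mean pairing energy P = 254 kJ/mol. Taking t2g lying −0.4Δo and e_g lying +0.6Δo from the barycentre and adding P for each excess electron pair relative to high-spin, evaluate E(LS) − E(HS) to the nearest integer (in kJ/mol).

62

Group 8 minus oxidation state +3 gives a d⁵ configuration for Fe³⁺.
High-spin: t2g^3 e_g^2, CFSE = 0.0Δo = 0 kJ/mol.
Low-spin: t2g^5 e_g^0, orbital CFSE = -2.0Δo = -446 kJ/mol; plus 2 excess pairs × P = +508 kJ/mol; total 62 kJ/mol.
Thus E(LS) − E(HS) = 62 kJ/mol.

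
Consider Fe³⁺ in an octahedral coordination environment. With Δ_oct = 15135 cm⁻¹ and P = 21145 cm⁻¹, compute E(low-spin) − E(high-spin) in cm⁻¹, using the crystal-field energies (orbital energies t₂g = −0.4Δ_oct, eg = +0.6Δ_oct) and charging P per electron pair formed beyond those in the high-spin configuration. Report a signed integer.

Fe³⁺: group 8, so d-count = 8 − 3 = 5.
High-spin: t₂g³ eg², CFSE = 0.0Δ_oct = 0 cm⁻¹.
Low-spin t₂g⁵ eg⁰ gives -2.0Δ_oct = -30270 cm⁻¹, but forming 2 extra pairs costs 2P = 42290 cm⁻¹, so E(LS) = -30270 + 42290 = 12020 cm⁻¹.
The difference is 12020 − (0) = 12020 cm⁻¹, so high-spin lies lower.

12020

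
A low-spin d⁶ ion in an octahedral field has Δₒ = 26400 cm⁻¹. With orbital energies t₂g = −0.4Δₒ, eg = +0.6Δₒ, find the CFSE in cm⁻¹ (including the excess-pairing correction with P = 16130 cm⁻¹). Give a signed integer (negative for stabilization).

Electron filling gives t₂g⁶ eg⁰.
CFSE(orbital) = 6×(-0.4Δₒ) + 0×(0.6Δₒ) = -2.4Δₒ; with Δₒ = 26400 cm⁻¹ that is -63360 cm⁻¹.
Relative to high-spin t₂g⁴ eg² (1 paired), the low-spin configuration has 2 additional pairs, contributing +2 × 16130 = +32260 cm⁻¹.
Combining: -63360 + 32260 = -31100 cm⁻¹.

-31100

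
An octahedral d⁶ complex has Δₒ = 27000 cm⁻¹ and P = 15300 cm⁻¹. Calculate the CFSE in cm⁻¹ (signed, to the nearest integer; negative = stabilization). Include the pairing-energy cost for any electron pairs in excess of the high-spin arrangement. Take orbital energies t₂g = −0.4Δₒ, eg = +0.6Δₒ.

With Δₒ > P the complex is low-spin.
Filling d⁶ accordingly: t₂g⁶ eg⁰.
Orbital CFSE = -2.4Δₒ = -2.4 × 27000 = -64800 cm⁻¹.
Excess pairs vs high-spin: 3 − 1 = 2; pairing cost = +30600 cm⁻¹.
Net CFSE = -64800 + 30600 = -34200 cm⁻¹.

-34200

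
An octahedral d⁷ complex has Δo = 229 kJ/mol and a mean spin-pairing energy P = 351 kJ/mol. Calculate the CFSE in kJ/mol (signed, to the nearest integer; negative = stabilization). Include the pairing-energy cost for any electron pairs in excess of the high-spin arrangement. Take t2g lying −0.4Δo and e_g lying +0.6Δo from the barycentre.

Here Δo < P (229 < 351), so the high-spin state is favoured.
That gives t2g^5 e_g^2.
Orbital CFSE = -0.8Δo = -0.8 × 229 = -183 kJ/mol.
High-spin has no excess pairs, so no pairing correction applies.

-183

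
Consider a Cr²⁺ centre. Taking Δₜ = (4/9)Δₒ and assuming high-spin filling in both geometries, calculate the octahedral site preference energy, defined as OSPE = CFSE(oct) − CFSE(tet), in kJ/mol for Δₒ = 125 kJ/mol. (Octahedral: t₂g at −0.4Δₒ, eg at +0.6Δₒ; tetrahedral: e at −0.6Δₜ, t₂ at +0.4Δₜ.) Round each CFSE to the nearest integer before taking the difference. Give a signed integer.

Cr sits in group 6; removing 2 electrons leaves Cr²⁺ with 6 − 2 = 4 d electrons.
In an octahedral site d⁴ (HS) is t₂g³ eg¹, giving CFSE(oct) = -0.6Δₒ = -75 kJ/mol.
Tetrahedral e² t₂² gives -0.4Δₜ = -0.4 × (4/9) × 125 = -22 kJ/mol.
OSPE = CFSE(oct) − CFSE(tet) = -75 − (-22) = -53 kJ/mol.

-53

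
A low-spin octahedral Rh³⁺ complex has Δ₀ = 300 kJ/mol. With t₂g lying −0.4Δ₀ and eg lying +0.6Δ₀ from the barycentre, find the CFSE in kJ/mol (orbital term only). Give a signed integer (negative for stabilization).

Rh is in group 9, so Rh³⁺ is d⁶ (9 − 3 = 6).
The d⁶ electrons fill as t₂g⁶ eg⁰.
The orbital stabilization is -2.4Δ₀ = -2.4 × 300 = -720 kJ/mol.

-720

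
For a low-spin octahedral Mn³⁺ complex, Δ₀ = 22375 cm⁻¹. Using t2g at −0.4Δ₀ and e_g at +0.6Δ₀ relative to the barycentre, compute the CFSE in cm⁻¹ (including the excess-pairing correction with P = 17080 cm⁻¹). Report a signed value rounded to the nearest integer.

Mn³⁺: group 7, so d-count = 7 − 3 = 4.
The d⁴ electrons fill as t2g^4 e_g^0.
The orbital stabilization is -1.6Δ₀ = -1.6 × 22375 = -35800 cm⁻¹.
Relative to high-spin t2g^3 e_g^1 (0 paired), the low-spin configuration has 1 additional pair, contributing +1 × 17080 = +17080 cm⁻¹.
Net CFSE = -35800 + 17080 = -18720 cm⁻¹.

-18720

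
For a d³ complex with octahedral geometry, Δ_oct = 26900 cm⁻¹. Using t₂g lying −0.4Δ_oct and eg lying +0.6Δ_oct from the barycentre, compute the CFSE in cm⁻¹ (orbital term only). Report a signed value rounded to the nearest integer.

Electron filling gives t₂g³ eg⁰.
CFSE(orbital) = 3×(-0.4Δ_oct) + 0×(0.6Δ_oct) = -1.2Δ_oct; with Δ_oct = 26900 cm⁻¹ that is -32280 cm⁻¹.

-32280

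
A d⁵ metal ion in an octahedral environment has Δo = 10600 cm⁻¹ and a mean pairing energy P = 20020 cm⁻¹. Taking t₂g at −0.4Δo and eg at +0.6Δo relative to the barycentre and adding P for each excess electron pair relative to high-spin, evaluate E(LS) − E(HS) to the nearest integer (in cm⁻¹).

High-spin: t₂g³ eg², CFSE = 0.0Δo = 0 cm⁻¹.
Low-spin t₂g⁵ eg⁰ gives -2.0Δo = -21200 cm⁻¹, but forming 2 extra pairs costs 2P = 40040 cm⁻¹, so E(LS) = -21200 + 40040 = 18840 cm⁻¹.
The difference is 18840 − (0) = 18840 cm⁻¹, so high-spin lies lower.

18840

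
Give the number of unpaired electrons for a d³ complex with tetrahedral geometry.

3

With tetrahedral geometry the complex is necessarily high-spin.
Configuration: e^2 t2^1, giving 3 unpaired electrons.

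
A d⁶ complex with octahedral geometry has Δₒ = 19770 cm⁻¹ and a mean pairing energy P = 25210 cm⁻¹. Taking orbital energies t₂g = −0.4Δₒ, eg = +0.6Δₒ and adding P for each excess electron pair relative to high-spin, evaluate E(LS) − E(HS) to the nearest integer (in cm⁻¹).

High-spin: t₂g⁴ eg², CFSE = -0.4Δₒ = -7908 cm⁻¹.
Low-spin t₂g⁶ eg⁰ gives -2.4Δₒ = -47448 cm⁻¹, but forming 2 extra pairs costs 2P = 50420 cm⁻¹, so E(LS) = -47448 + 50420 = 2972 cm⁻¹.
E(LS) − E(HS) = 2972 − (-7908) = 10880 cm⁻¹.

10880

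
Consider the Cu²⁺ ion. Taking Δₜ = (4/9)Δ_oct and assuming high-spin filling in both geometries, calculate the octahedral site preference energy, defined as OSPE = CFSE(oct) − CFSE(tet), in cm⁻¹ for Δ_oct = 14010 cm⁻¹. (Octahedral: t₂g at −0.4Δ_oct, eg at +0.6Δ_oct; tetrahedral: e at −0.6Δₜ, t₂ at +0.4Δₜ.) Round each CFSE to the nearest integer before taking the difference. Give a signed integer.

-5915

Cu²⁺: group 11, so d-count = 11 − 2 = 9.
Octahedral high-spin t₂g⁶ eg³: CFSE = -0.6 × 14010 = -8406 cm⁻¹.
Tetrahedral e⁴ t₂⁵ gives -0.4Δₜ = -0.4 × (4/9) × 14010 = -2491 cm⁻¹.
OSPE = CFSE(oct) − CFSE(tet) = -8406 − (-2491) = -5915 cm⁻¹.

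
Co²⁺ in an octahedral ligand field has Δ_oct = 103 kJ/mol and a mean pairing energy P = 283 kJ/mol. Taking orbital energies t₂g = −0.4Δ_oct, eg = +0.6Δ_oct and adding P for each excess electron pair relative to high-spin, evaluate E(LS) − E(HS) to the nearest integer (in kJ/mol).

Group 9 minus oxidation state +2 gives a d⁷ configuration for Co²⁺.
High-spin: t₂g⁵ eg², CFSE = -0.8Δ_oct = -82 kJ/mol.
Low-spin t₂g⁶ eg¹ gives -1.8Δ_oct = -185 kJ/mol, but forming 1 extra pair costs 1P = 283 kJ/mol, so E(LS) = -185 + 283 = 98 kJ/mol.
The difference is 98 − (-82) = 180 kJ/mol, so high-spin lies lower.

180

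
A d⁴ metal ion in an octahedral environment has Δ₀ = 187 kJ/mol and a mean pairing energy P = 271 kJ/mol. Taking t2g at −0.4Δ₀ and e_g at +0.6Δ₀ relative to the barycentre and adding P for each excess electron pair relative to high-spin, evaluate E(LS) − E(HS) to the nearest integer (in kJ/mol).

84

High-spin: t2g^3 e_g^1, CFSE = -0.6Δ₀ = -112 kJ/mol.
Low-spin: t2g^4 e_g^0, orbital CFSE = -1.6Δ₀ = -299 kJ/mol; plus 1 excess pair × P = +271 kJ/mol; total -28 kJ/mol.
E(LS) − E(HS) = -28 − (-112) = 84 kJ/mol.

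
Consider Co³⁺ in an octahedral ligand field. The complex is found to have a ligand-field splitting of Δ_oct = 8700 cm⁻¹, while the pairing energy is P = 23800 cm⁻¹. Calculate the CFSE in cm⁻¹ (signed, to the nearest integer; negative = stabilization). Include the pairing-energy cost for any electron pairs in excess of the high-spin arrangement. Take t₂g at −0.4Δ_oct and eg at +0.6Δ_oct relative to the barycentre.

Co³⁺: group 9, so d-count = 9 − 3 = 6.
Since Δ_oct = 8700 cm⁻¹ < P = 23800 cm⁻¹, the complex adopts the high-spin configuration.
Filling d⁶ accordingly: t₂g⁴ eg².
Orbital CFSE = -0.4Δ_oct = -0.4 × 8700 = -3480 cm⁻¹.
High-spin has no excess pairs, so no pairing correction applies.

-3480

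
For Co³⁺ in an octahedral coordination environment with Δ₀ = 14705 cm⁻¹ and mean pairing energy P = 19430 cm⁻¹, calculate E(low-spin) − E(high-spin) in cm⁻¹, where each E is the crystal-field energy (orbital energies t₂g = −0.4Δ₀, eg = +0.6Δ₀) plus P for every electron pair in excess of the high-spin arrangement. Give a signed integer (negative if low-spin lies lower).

9450

Co³⁺: group 9, so d-count = 9 − 3 = 6.
In the high-spin limit (t₂g⁴ eg²) the orbital term is -0.4Δ₀ = -5882 cm⁻¹, with no excess pairing.
Low-spin t₂g⁶ eg⁰ gives -2.4Δ₀ = -35292 cm⁻¹, but forming 2 extra pairs costs 2P = 38860 cm⁻¹, so E(LS) = -35292 + 38860 = 3568 cm⁻¹.
The difference is 3568 − (-5882) = 9450 cm⁻¹, so high-spin lies lower.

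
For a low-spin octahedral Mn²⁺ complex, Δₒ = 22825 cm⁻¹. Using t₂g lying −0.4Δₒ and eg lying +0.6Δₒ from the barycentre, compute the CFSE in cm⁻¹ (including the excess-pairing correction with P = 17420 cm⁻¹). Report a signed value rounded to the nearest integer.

Mn²⁺: group 7, so d-count = 7 − 2 = 5.
Electron filling gives t₂g⁵ eg⁰.
Orbital CFSE = 5(-0.4) + 0(0.6) = -2.0Δₒ = -2.0 × 22825 = -45650 cm⁻¹.
Relative to high-spin t₂g³ eg² (0 paired), the low-spin configuration has 2 additional pairs, contributing +2 × 17420 = +34840 cm⁻¹.
Net CFSE = -45650 + 34840 = -10810 cm⁻¹.

-10810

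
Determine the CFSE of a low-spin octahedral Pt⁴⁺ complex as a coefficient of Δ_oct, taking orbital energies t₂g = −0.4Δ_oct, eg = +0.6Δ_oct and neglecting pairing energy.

-2.4 Δ_oct

Pt sits in group 10; removing 4 electrons leaves Pt⁴⁺ with 10 − 4 = 6 d electrons.
Configuration: t₂g⁶ eg⁰.
CFSE = 6(-0.4Δ_oct) + 0(0.6Δ_oct) = -2.4Δ_oct + 0.0Δ_oct = -2.4Δ_oct.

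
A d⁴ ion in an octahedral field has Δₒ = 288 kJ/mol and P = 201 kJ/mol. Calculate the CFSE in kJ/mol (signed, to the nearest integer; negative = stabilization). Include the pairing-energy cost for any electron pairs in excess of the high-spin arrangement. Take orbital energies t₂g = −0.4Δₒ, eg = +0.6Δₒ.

-260

Here Δₒ > P (288 > 201), so the low-spin state is favoured.
Filling d⁴ accordingly: t₂g⁴ eg⁰.
Orbital CFSE = -1.6Δₒ = -1.6 × 288 = -461 kJ/mol.
Excess pairs vs high-spin: 1 − 0 = 1; pairing cost = +201 kJ/mol.
Net CFSE = -461 + 201 = -260 kJ/mol.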